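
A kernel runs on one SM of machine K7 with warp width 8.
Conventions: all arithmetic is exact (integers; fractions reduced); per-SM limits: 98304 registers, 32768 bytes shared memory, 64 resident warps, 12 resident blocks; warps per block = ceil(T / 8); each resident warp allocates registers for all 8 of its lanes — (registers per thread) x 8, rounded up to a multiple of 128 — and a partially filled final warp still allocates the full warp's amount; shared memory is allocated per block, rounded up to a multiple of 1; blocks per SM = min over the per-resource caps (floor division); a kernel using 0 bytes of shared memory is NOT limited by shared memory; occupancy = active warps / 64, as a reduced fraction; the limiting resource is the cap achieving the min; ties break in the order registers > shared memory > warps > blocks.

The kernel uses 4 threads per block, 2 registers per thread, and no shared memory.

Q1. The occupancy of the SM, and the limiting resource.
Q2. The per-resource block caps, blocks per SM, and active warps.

Answer: occupancy 3/16, limited by blocks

registers: 768 blocks
shared memory: no limit (kernel uses none)
warps: 64 blocks
blocks: 12 blocks

Answer: 12 blocks, 12 active warps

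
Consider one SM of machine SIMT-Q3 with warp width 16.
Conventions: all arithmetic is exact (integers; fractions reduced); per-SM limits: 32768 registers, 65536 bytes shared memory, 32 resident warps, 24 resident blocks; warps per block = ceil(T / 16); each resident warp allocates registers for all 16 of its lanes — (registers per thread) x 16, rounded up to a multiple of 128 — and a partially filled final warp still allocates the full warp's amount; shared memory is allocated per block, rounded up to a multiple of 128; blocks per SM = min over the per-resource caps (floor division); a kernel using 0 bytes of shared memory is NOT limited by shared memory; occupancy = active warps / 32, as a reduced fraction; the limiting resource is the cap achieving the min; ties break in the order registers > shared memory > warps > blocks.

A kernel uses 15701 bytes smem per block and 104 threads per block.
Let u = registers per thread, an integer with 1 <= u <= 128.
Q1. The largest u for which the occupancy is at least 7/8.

Answer: u = 72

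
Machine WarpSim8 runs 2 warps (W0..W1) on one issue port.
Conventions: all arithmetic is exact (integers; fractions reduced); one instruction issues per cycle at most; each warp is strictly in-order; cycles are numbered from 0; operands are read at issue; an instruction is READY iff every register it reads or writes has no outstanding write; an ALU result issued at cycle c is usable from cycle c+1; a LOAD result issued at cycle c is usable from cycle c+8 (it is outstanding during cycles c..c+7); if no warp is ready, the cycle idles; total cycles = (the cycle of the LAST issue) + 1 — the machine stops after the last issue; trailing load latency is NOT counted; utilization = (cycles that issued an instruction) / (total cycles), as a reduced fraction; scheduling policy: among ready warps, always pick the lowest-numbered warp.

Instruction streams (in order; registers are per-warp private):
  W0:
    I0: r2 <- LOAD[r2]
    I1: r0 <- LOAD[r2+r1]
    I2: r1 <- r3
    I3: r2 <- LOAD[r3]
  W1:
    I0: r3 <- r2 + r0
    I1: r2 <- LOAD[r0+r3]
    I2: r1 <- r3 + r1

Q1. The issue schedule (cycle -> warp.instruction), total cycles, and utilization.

cycle 0: W0.I0
cycle 1: W1.I0
cycle 2: W1.I1
cycle 3: W1.I2
cycle 4: idle
cycle 5: idle
cycle 6: idle
cycle 7: idle
cycle 8: W0.I1
cycle 9: W0.I2
cycle 10: W0.I3

Answer: 11 cycles, utilization 7/11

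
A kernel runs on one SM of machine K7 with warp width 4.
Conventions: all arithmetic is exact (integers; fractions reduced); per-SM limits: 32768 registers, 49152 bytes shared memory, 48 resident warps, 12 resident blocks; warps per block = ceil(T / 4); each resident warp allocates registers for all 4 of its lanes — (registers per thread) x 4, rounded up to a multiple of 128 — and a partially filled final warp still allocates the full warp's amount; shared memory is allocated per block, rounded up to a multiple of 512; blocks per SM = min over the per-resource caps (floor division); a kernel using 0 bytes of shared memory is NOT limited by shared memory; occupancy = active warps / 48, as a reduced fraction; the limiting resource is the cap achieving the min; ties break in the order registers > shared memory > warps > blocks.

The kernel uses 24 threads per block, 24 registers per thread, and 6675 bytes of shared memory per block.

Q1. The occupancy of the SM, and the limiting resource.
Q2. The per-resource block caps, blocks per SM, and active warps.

Answer: occupancy 3/4, limited by shared memory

registers: 42 blocks
shared memory: 6 blocks
warps: 8 blocks
blocks: 12 blocks

Answer: 6 blocks, 36 active warps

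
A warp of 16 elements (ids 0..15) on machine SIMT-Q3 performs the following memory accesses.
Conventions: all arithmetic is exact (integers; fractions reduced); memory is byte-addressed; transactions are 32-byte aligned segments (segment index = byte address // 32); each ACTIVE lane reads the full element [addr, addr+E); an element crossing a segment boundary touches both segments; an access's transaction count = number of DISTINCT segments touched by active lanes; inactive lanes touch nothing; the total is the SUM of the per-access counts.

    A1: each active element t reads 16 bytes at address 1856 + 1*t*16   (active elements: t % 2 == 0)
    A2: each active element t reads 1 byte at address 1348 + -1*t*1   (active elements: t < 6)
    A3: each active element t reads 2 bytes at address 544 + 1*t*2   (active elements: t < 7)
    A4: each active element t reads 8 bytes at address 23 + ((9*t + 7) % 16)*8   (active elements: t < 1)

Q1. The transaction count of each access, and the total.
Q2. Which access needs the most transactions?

A1: 8 transactions
A2: 2 transactions
A3: 1 transaction
A4: 1 transaction

Answer: 8,2,1,1; total 12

Answer: A1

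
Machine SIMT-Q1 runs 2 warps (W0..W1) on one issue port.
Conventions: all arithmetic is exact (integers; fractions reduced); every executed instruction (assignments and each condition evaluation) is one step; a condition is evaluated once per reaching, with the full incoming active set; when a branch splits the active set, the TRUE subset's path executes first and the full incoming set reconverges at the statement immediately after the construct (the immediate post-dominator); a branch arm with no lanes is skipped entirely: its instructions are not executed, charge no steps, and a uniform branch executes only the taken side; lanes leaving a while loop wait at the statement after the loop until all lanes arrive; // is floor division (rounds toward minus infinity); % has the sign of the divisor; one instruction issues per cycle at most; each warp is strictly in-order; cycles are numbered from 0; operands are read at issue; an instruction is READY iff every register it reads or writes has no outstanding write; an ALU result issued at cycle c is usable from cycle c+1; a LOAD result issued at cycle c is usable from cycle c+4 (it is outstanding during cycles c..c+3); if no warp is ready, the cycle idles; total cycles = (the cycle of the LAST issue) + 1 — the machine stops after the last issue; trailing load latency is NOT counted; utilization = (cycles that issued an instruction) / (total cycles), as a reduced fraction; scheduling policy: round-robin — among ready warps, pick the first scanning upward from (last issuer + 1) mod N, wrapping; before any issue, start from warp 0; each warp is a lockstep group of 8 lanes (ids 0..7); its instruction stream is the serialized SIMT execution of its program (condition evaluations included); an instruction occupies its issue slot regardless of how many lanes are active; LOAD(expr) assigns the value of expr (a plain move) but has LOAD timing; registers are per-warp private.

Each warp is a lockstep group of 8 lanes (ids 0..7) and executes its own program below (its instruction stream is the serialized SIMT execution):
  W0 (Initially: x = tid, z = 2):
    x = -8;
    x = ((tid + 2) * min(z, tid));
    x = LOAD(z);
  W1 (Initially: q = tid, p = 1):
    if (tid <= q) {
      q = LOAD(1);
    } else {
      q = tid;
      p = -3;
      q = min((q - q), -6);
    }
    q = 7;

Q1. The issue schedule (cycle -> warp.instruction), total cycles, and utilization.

cycle 0: W0.I0
cycle 1: W1.I0
cycle 2: W0.I1
cycle 3: W1.I1
cycle 4: W0.I2
cycle 5: idle
cycle 6: idle
cycle 7: W1.I2

Answer: 8 cycles, utilization 3/4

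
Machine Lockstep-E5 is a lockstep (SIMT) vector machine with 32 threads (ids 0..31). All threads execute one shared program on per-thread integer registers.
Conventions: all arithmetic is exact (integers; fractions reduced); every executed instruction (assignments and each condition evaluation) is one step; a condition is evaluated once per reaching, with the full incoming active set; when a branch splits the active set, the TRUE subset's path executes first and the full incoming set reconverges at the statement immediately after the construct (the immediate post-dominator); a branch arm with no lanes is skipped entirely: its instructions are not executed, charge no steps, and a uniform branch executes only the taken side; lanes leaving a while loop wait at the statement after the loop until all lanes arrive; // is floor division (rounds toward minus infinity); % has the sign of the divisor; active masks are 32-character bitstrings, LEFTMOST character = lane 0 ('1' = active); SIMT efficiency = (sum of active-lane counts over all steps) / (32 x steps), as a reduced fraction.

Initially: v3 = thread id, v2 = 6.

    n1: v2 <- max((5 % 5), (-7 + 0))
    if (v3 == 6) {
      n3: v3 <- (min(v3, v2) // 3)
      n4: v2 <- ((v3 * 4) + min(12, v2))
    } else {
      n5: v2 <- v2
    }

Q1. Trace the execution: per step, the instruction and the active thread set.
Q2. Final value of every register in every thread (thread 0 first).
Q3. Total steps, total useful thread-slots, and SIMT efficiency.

step 0: v2 <- max((5 % 5), (-7 + 0)) 11111111111111111111111111111111
step 1: eval (v3 == 6)               11111111111111111111111111111111
step 2: v3 <- (min(v3, v2) // 3)     00000010000000000000000000000000
step 3: v2 <- ((v3 * 4) + min(12, v2)) 00000010000000000000000000000000
step 4: v2 <- v2                     11111101111111111111111111111111

Answer: 5 steps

v3: 0,1,2,3,4,5,0,7,8,9,10,11,12,13,14,15,16,17,18,19,20,21,22,23,24,25,26,27,28,29,30,31
v2: 0,0,0,0,0,0,0,0,0,0,0,0,0,0,0,0,0,0,0,0,0,0,0,0,0,0,0,0,0,0,0,0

steps = 5; useful = 97; efficiency = 97/160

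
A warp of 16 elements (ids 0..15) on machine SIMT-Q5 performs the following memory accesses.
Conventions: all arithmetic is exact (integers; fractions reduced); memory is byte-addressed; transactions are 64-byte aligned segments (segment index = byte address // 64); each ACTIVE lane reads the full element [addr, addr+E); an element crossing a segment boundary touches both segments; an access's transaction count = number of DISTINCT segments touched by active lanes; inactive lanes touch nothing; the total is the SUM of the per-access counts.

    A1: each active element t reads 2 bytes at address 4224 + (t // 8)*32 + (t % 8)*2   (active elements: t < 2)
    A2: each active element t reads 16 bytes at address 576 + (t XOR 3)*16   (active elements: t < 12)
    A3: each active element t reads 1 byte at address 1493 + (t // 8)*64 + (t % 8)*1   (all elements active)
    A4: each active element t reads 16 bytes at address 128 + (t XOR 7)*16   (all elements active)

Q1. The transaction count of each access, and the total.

A1: 1 transaction
A2: 3 transactions
A3: 2 transactions
A4: 4 transactions

Answer: 1,3,2,4; total 10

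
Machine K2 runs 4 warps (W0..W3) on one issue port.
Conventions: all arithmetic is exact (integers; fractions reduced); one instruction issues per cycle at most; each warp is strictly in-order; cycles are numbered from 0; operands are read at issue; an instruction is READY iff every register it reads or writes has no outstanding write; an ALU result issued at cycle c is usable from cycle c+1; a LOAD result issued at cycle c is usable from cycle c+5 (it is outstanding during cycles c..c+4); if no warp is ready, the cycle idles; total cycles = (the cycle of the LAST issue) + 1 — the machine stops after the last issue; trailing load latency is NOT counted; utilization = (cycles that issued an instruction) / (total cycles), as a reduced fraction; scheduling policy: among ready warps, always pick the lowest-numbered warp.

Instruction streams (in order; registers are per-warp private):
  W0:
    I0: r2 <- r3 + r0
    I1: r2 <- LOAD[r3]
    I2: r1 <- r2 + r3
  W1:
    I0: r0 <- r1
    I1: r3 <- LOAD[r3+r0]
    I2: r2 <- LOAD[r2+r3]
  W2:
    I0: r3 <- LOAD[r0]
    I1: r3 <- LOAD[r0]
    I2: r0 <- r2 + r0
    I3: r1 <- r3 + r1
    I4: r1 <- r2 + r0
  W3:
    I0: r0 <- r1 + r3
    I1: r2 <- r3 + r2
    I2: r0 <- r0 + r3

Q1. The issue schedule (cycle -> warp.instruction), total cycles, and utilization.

cycle 0: W0.I0
cycle 1: W0.I1
cycle 2: W1.I0
cycle 3: W1.I1
cycle 4: W2.I0
cycle 5: W3.I0
cycle 6: W0.I2
cycle 7: W3.I1
cycle 8: W1.I2
cycle 9: W2.I1
cycle 10: W2.I2
cycle 11: W3.I2
cycle 12: idle
cycle 13: idle
cycle 14: W2.I3
cycle 15: W2.I4

Answer: 16 cycles, utilization 7/8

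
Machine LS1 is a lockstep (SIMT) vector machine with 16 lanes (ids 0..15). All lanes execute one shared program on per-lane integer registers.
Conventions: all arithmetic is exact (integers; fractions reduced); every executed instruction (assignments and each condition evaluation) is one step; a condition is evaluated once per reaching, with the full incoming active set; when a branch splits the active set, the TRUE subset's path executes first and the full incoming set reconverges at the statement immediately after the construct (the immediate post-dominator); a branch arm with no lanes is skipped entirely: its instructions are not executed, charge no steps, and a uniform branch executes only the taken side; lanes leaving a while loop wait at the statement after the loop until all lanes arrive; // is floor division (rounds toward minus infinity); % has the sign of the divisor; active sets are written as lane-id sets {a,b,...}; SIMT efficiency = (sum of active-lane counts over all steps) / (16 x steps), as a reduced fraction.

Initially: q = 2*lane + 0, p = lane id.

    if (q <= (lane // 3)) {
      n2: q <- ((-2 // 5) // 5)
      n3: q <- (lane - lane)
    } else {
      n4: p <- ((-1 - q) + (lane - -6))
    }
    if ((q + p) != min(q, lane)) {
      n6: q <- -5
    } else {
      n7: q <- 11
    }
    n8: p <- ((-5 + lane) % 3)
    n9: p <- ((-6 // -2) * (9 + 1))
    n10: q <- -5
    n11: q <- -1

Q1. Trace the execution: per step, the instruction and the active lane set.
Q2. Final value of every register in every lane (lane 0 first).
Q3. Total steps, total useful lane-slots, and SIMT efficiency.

step 0: eval (q <= (lane // 3))      {0,1,2,3,4,5,6,7,8,9,10,11,12,13,14,15}
step 1: q <- ((-2 // 5) // 5)        {0}
step 2: q <- (lane - lane)           {0}
step 3: p <- ((-1 - q) + (lane - -6)) {1,2,3,4,5,6,7,8,9,10,11,12,13,14,15}
step 4: eval ((q + p) != min(q, lane)) {0,1,2,3,4,5,6,7,8,9,10,11,12,13,14,15}
step 5: q <- -5                      {1,2,3,4,5,6,7,8,9,10,11,12,13,14,15}
step 6: q <- 11                      {0}
step 7: p <- ((-5 + lane) % 3)       {0,1,2,3,4,5,6,7,8,9,10,11,12,13,14,15}
step 8: p <- ((-6 // -2) * (9 + 1))  {0,1,2,3,4,5,6,7,8,9,10,11,12,13,14,15}
step 9: q <- -5                      {0,1,2,3,4,5,6,7,8,9,10,11,12,13,14,15}
step 10: q <- -1                      {0,1,2,3,4,5,6,7,8,9,10,11,12,13,14,15}

Answer: 11 steps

q: -1,-1,-1,-1,-1,-1,-1,-1,-1,-1,-1,-1,-1,-1,-1,-1
p: 30,30,30,30,30,30,30,30,30,30,30,30,30,30,30,30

steps = 11; useful = 129; efficiency = 129/176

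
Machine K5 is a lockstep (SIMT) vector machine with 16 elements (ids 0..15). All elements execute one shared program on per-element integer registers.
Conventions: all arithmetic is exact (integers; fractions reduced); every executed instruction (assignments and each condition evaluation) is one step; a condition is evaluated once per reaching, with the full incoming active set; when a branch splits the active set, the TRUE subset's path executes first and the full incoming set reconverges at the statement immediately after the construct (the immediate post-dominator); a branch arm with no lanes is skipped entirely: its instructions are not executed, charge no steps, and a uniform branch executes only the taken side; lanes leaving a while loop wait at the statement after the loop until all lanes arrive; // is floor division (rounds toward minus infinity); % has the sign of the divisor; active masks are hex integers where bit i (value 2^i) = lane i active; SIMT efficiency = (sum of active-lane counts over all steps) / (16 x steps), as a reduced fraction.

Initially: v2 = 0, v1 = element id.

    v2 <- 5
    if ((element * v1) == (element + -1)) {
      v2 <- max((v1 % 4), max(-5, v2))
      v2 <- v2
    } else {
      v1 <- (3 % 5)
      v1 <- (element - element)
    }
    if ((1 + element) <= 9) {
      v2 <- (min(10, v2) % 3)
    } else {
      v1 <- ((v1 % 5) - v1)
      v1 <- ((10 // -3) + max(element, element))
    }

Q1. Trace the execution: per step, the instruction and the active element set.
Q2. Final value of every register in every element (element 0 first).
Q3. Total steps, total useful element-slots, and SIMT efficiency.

step 0: v2 <- 5                      0xffff
step 1: eval ((element * v1) == (element + -1)) 0xffff
step 2: v1 <- (3 % 5)                0xffff
step 3: v1 <- (element - element)    0xffff
step 4: eval ((1 + element) <= 9)    0xffff
step 5: v2 <- (min(10, v2) % 3)      0x01ff
step 6: v1 <- ((v1 % 5) - v1)        0xfe00
step 7: v1 <- ((10 // -3) + max(element, element)) 0xfe00

Answer: 8 steps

v2: 2,2,2,2,2,2,2,2,2,5,5,5,5,5,5,5
v1: 0,0,0,0,0,0,0,0,0,5,6,7,8,9,10,11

steps = 8; useful = 103; efficiency = 103/128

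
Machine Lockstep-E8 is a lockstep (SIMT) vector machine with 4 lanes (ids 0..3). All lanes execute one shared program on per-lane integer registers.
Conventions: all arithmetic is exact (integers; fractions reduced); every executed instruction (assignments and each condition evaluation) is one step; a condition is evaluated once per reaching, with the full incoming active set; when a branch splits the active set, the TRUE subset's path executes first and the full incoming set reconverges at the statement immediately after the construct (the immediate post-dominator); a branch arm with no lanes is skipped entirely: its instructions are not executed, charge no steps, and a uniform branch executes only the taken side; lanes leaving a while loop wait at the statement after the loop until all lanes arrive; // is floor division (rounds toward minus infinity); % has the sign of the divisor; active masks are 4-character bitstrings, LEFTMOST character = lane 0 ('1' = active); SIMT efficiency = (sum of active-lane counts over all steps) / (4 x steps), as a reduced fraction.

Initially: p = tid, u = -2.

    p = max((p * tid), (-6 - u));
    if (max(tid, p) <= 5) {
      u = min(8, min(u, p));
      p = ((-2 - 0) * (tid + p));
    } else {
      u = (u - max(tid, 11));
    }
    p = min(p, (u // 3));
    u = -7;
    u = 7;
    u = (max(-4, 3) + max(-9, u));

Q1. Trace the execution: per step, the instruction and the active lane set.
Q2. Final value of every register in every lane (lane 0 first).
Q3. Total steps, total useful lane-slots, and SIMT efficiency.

step 0: p <- max((p * tid), (-6 - u)) 1111
step 1: eval (max(tid, p) <= 5)      1111
step 2: u <- min(8, min(u, p))       1110
step 3: p <- ((-2 - 0) * (tid + p))  1110
step 4: u <- (u - max(tid, 11))      0001
step 5: p <- min(p, (u // 3))        1111
step 6: u <- -7                      1111
step 7: u <- 7                       1111
step 8: u <- (max(-4, 3) + max(-9, u)) 1111

Answer: 9 steps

p: -1,-4,-12,-5
u: 10,10,10,10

steps = 9; useful = 31; efficiency = 31/36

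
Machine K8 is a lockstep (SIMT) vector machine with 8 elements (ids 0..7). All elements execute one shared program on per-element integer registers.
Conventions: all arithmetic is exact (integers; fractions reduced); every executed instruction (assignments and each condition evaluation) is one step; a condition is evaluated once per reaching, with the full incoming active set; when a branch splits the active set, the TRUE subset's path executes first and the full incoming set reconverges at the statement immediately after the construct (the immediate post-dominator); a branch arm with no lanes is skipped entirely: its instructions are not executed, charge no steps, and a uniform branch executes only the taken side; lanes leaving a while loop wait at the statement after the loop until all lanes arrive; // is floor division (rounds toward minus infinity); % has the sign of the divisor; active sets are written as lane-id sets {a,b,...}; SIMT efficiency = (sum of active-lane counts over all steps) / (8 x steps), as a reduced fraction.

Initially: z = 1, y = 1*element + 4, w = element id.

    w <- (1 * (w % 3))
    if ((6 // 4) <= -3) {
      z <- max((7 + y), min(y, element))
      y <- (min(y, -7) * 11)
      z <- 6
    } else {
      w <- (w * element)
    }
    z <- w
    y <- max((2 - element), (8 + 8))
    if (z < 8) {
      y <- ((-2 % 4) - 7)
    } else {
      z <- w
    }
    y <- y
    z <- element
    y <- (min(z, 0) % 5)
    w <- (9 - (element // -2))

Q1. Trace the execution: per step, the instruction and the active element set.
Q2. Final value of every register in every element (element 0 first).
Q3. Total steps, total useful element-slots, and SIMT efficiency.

step 0: w <- (1 * (w % 3))           {0,1,2,3,4,5,6,7}
step 1: eval ((6 // 4) <= -3)        {0,1,2,3,4,5,6,7}
step 2: w <- (w * element)           {0,1,2,3,4,5,6,7}
step 3: z <- w                       {0,1,2,3,4,5,6,7}
step 4: y <- max((2 - element), (8 + 8)) {0,1,2,3,4,5,6,7}
step 5: eval (z < 8)                 {0,1,2,3,4,5,6,7}
step 6: y <- ((-2 % 4) - 7)          {0,1,2,3,4,6,7}
step 7: z <- w                       {5}
step 8: y <- y                       {0,1,2,3,4,5,6,7}
step 9: z <- element                 {0,1,2,3,4,5,6,7}
step 10: y <- (min(z, 0) % 5)         {0,1,2,3,4,5,6,7}
step 11: w <- (9 - (element // -2))   {0,1,2,3,4,5,6,7}

Answer: 12 steps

z: 0,1,2,3,4,5,6,7
y: 0,0,0,0,0,0,0,0
w: 9,10,10,11,11,12,12,13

steps = 12; useful = 88; efficiency = 88/96 = 11/12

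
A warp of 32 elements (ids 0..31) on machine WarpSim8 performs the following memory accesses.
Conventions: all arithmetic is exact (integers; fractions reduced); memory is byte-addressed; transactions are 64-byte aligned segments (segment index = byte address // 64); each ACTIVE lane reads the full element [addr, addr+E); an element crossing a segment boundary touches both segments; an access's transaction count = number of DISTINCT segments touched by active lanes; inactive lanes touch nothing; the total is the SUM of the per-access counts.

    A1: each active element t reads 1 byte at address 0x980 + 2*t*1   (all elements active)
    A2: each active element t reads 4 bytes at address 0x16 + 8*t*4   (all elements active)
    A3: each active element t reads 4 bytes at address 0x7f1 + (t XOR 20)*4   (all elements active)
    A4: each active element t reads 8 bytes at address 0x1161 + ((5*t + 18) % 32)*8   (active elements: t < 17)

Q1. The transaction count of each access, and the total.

A1: 1 transaction
A2: 16 transactions
A3: 3 transactions
A4: 5 transactions

Answer: 1,16,3,5; total 25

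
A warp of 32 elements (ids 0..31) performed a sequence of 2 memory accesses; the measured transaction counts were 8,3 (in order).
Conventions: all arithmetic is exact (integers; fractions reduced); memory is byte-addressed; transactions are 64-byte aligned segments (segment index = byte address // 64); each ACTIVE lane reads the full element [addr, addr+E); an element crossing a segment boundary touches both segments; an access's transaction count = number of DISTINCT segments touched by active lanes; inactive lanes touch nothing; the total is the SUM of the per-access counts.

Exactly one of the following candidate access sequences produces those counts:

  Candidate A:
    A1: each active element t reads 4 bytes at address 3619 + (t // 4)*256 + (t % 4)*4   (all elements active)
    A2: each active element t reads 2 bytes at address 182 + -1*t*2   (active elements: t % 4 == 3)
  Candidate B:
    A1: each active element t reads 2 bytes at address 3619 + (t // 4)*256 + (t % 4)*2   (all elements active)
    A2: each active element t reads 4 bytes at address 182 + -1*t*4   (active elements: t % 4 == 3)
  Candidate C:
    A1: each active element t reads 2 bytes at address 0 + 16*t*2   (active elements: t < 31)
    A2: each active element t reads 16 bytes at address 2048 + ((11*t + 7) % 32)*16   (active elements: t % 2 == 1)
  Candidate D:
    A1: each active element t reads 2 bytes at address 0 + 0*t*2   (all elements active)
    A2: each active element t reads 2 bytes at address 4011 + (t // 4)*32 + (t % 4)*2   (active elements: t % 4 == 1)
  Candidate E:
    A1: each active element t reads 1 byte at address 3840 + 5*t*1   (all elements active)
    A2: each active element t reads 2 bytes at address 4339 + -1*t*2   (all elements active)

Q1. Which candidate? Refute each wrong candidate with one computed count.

A: A2 gives 2 transactions, not 3
C: A1 gives 16 transactions, not 8
D: A1 gives 1 transaction, not 8
E: A1 gives 3 transactions, not 8
B: all counts match (8,3)

Answer: B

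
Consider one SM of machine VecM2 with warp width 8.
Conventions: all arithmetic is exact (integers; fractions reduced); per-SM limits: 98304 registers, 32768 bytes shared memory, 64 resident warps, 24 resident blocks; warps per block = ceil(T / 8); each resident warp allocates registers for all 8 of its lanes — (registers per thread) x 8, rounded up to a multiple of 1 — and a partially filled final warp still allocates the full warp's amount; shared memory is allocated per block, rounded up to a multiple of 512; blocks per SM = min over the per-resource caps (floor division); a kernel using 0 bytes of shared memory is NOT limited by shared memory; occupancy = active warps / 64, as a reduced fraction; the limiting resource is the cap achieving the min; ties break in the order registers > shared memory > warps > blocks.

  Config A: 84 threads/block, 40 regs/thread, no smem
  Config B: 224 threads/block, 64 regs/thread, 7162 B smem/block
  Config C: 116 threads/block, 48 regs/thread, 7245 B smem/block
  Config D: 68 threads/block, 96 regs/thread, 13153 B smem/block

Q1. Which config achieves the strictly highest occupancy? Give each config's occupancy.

occupancies: A 55/64, B 7/8, C 15/16, D 9/32

Answer: C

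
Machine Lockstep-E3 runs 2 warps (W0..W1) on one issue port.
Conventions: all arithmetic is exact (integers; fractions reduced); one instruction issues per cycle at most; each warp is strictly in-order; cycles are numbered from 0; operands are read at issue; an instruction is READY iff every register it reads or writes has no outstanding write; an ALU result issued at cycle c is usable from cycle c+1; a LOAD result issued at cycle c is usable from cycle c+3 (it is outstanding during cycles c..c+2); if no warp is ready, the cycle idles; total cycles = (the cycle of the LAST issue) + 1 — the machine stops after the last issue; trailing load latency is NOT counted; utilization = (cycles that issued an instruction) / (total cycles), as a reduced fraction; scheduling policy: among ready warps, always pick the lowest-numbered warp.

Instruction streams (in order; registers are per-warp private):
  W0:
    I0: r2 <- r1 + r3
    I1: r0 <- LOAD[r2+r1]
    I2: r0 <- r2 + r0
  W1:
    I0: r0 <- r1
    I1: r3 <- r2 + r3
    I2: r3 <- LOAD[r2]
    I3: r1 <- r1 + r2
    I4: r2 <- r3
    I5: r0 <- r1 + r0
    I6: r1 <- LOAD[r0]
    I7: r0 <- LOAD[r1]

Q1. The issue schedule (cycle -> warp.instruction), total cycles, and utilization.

cycle 0: W0.I0
cycle 1: W0.I1
cycle 2: W1.I0
cycle 3: W1.I1
cycle 4: W0.I2
cycle 5: W1.I2
cycle 6: W1.I3
cycle 7: idle
cycle 8: W1.I4
cycle 9: W1.I5
cycle 10: W1.I6
cycle 11: idle
cycle 12: idle
cycle 13: W1.I7

Answer: 14 cycles, utilization 11/14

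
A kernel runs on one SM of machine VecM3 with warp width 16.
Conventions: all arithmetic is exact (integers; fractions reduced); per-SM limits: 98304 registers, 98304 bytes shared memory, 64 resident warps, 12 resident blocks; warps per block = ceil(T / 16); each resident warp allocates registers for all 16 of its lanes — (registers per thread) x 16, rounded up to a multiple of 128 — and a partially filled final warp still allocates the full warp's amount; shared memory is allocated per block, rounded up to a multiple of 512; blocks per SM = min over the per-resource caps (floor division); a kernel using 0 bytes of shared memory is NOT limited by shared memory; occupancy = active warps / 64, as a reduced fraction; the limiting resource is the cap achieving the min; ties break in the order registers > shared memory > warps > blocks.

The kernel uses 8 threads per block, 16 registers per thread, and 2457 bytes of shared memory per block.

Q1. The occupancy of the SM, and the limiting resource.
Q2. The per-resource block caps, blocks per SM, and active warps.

Answer: occupancy 3/16, limited by blocks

registers: 384 blocks
shared memory: 38 blocks
warps: 64 blocks
blocks: 12 blocks

Answer: 12 blocks, 12 active warps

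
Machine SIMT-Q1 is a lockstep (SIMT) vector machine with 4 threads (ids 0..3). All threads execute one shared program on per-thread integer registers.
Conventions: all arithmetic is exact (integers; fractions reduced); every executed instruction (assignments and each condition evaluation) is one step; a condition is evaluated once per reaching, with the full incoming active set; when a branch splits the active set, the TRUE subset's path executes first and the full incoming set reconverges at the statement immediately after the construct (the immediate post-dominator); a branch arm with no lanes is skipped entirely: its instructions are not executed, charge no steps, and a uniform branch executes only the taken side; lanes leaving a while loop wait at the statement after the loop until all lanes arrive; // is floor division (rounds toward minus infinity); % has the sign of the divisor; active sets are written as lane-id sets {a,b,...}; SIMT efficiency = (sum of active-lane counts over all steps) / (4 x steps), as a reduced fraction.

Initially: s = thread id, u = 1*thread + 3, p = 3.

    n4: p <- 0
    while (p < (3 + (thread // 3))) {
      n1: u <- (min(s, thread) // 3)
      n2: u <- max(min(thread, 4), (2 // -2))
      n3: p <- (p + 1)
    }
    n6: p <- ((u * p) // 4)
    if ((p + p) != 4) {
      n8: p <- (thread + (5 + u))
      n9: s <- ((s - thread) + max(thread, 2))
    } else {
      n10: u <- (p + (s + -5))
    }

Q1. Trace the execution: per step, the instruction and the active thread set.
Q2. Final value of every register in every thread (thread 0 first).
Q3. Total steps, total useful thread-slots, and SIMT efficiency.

step 0: p <- 0                       {0,1,2,3}
step 1: eval (p < (3 + (thread // 3))) {0,1,2,3}
step 2: u <- (min(s, thread) // 3)   {0,1,2,3}
step 3: u <- max(min(thread, 4), (2 // -2)) {0,1,2,3}
step 4: p <- (p + 1)                 {0,1,2,3}
step 5: eval (p < (3 + (thread // 3))) {0,1,2,3}
step 6: u <- (min(s, thread) // 3)   {0,1,2,3}
step 7: u <- max(min(thread, 4), (2 // -2)) {0,1,2,3}
step 8: p <- (p + 1)                 {0,1,2,3}
step 9: eval (p < (3 + (thread // 3))) {0,1,2,3}
step 10: u <- (min(s, thread) // 3)   {0,1,2,3}
step 11: u <- max(min(thread, 4), (2 // -2)) {0,1,2,3}
step 12: p <- (p + 1)                 {0,1,2,3}
step 13: eval (p < (3 + (thread // 3))) {0,1,2,3}
step 14: u <- (min(s, thread) // 3)   {3}
step 15: u <- max(min(thread, 4), (2 // -2)) {3}
step 16: p <- (p + 1)                 {3}
step 17: eval (p < (3 + (thread // 3))) {3}
step 18: p <- ((u * p) // 4)          {0,1,2,3}
step 19: eval ((p + p) != 4)          {0,1,2,3}
step 20: p <- (thread + (5 + u))      {0,1,2,3}
step 21: s <- ((s - thread) + max(thread, 2)) {0,1,2,3}

Answer: 22 steps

s: 2,2,2,3
u: 0,1,2,3
p: 5,7,9,11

steps = 22; useful = 76; efficiency = 76/88 = 19/22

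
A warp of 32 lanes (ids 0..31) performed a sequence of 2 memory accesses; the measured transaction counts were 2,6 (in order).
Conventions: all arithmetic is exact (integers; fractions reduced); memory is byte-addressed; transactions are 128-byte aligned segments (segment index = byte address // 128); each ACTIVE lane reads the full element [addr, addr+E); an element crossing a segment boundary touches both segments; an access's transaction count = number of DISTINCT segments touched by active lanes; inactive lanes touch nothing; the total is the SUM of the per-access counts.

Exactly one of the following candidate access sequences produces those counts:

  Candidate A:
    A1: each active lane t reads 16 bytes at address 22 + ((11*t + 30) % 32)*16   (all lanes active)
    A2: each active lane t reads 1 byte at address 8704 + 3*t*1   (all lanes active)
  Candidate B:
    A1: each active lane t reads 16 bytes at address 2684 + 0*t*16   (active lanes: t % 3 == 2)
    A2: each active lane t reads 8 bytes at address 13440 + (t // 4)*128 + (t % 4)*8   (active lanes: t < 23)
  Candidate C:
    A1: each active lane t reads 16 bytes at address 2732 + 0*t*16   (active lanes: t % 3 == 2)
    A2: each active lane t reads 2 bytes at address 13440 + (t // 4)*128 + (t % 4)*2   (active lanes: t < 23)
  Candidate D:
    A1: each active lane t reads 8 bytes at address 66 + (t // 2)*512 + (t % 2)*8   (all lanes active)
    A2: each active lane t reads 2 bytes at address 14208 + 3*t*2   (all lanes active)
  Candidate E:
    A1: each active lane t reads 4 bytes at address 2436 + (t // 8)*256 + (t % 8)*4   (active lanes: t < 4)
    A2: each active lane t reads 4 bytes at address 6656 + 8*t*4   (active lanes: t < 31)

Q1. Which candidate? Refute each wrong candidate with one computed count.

A: A1 gives 5 transactions, not 2
C: A1 gives 1 transaction, not 2
D: A1 gives 16 transactions, not 2
E: A1 gives 1 transaction, not 2
B: all counts match (2,6)

Answer: B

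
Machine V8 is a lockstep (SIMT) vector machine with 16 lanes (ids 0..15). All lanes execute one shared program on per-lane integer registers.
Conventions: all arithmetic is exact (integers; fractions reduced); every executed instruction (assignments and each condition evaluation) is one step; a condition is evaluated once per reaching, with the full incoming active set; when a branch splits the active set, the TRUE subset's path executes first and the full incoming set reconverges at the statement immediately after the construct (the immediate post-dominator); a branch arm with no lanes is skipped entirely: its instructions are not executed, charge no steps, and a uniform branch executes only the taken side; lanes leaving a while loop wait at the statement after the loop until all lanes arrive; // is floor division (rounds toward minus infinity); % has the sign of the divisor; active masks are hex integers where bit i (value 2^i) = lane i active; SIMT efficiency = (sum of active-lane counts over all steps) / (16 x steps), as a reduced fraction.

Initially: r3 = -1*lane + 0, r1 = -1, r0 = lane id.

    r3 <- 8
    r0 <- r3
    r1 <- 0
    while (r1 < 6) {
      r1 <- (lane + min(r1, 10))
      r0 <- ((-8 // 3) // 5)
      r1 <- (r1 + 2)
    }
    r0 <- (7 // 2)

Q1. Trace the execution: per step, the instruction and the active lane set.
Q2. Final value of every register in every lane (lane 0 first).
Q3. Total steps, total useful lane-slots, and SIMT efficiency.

step 0: r3 <- 8                      0xffff
step 1: r0 <- r3                     0xffff
step 2: r1 <- 0                      0xffff
step 3: eval (r1 < 6)                0xffff
step 4: r1 <- (lane + min(r1, 10))   0xffff
step 5: r0 <- ((-8 // 3) // 5)       0xffff
step 6: r1 <- (r1 + 2)               0xffff
step 7: eval (r1 < 6)                0xffff
step 8: r1 <- (lane + min(r1, 10))   0x000f
step 9: r0 <- ((-8 // 3) // 5)       0x000f
step 10: r1 <- (r1 + 2)               0x000f
step 11: eval (r1 < 6)                0x000f
step 12: r1 <- (lane + min(r1, 10))   0x0001
step 13: r0 <- ((-8 // 3) // 5)       0x0001
step 14: r1 <- (r1 + 2)               0x0001
step 15: eval (r1 < 6)                0x0001
step 16: r0 <- (7 // 2)               0xffff

Answer: 17 steps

r3: 8,8,8,8,8,8,8,8,8,8,8,8,8,8,8,8
r1: 6,6,8,10,6,7,8,9,10,11,12,13,14,15,16,17
r0: 3,3,3,3,3,3,3,3,3,3,3,3,3,3,3,3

steps = 17; useful = 164; efficiency = 164/272 = 41/68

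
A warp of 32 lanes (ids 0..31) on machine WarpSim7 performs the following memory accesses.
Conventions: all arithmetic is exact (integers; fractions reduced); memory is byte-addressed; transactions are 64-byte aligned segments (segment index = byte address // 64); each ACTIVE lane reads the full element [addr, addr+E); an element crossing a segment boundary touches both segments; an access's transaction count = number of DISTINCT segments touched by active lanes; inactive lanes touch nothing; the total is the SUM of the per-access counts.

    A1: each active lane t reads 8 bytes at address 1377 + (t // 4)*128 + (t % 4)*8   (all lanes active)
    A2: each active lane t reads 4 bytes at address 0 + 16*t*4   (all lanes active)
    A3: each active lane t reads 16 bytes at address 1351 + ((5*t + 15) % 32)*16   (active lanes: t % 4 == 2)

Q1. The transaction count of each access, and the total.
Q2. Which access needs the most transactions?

A1: 16 transactions
A2: 32 transactions
A3: 8 transactions

Answer: 16,32,8; total 56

Answer: A2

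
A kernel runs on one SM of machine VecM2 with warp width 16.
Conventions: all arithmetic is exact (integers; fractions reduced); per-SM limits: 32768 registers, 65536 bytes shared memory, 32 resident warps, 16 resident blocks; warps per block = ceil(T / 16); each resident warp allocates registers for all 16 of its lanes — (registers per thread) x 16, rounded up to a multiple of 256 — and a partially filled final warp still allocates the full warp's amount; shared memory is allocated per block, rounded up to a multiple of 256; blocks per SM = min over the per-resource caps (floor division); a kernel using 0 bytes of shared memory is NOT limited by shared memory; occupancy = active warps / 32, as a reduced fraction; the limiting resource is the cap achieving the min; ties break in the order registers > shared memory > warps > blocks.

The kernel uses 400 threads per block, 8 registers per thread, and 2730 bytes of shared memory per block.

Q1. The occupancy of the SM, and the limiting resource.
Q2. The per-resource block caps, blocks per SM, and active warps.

Answer: occupancy 25/32, limited by warps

registers: 5 blocks
shared memory: 23 blocks
warps: 1 block
blocks: 16 blocks

Answer: 1 block, 25 active warps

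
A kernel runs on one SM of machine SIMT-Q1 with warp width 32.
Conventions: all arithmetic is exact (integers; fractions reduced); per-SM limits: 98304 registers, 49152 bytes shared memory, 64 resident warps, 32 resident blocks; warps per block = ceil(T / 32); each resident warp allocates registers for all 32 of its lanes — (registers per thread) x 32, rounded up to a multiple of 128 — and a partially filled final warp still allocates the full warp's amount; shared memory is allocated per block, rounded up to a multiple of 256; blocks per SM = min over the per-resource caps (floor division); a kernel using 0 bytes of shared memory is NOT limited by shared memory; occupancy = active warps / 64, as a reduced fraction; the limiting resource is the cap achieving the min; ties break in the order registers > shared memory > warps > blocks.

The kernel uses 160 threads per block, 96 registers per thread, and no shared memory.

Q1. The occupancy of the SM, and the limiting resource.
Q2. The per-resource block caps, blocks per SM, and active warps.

Answer: occupancy 15/32, limited by registers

registers: 6 blocks
shared memory: no limit (kernel uses none)
warps: 12 blocks
blocks: 32 blocks

Answer: 6 blocks, 30 active warps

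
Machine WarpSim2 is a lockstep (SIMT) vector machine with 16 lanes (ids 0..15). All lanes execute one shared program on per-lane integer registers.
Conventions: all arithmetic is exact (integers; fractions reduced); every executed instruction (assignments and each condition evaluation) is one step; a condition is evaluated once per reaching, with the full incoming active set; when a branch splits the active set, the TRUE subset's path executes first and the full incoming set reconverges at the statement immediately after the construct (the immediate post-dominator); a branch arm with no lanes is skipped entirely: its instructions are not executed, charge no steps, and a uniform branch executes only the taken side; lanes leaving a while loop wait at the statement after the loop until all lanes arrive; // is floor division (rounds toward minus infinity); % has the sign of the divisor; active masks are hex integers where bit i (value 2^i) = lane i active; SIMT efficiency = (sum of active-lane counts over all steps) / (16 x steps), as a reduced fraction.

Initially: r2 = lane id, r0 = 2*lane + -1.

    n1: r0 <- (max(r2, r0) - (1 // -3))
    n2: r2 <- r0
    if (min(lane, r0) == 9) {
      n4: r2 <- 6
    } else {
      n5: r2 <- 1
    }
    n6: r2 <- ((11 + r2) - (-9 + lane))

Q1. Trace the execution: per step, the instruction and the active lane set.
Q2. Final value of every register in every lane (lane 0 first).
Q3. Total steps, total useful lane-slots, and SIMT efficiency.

step 0: r0 <- (max(r2, r0) - (1 // -3)) 0xffff
step 1: r2 <- r0                     0xffff
step 2: eval (min(lane, r0) == 9)    0xffff
step 3: r2 <- 6                      0x0200
step 4: r2 <- 1                      0xfdff
step 5: r2 <- ((11 + r2) - (-9 + lane)) 0xffff

Answer: 6 steps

r2: 21,20,19,18,17,16,15,14,13,17,11,10,9,8,7,6
r0: 1,2,4,6,8,10,12,14,16,18,20,22,24,26,28,30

steps = 6; useful = 80; efficiency = 80/96 = 5/6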